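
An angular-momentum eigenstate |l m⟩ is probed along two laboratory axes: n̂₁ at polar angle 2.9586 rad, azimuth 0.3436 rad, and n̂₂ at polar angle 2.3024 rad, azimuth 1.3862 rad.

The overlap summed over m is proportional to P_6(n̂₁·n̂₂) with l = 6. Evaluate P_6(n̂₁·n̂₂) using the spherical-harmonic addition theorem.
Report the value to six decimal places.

-0.206235

Expand P_6 via completeness: Σ_{m} conj(Y_{6,m}) at Ω₁ times Y_{6,m} at Ω₂ —
  term(m=-6) = (0.000001, 0.000000)   from Y*(Ω₁)=(-0.000008, 0.000015), Y(Ω₂)=(-0.036641, -0.073361)
  term(m=-5) = (0.000040, 0.000073)   from Y*(Ω₁)=(0.000048, -0.000325), Y(Ω₂)=(-0.203366, 0.153900)
  term(m=-4) = (-0.000832, 0.001381)   from Y*(Ω₁)=(0.000736, 0.003697), Y(Ω₂)=(0.316241, 0.287821)
  term(m=-3) = (-0.010088, -0.000139)   from Y*(Ω₁)=(-0.015152, -0.025278), Y(Ω₂)=(0.180041, -0.291173)
  term(m=-2) = (0.006363, 0.011258)   from Y*(Ω₁)=(0.120445, 0.098842), Y(Ω₂)=(0.077403, 0.029950)
  term(m=-1) = (-0.094562, 0.162061)   from Y*(Ω₁)=(-0.475033, -0.169963), Y(Ω₂)=(0.068262, -0.365581)
  term(m=+0) = (-0.015196, 0.000000)   from Y*(Ω₁)=(0.689276, -0.000000), Y(Ω₂)=(-0.022047, 0.000000)
  term(m=+1) = (-0.094562, -0.162061)   from Y*(Ω₁)=(0.475033, -0.169963), Y(Ω₂)=(-0.068262, -0.365581)
  term(m=+2) = (0.006363, -0.011258)   from Y*(Ω₁)=(0.120445, -0.098842), Y(Ω₂)=(0.077403, -0.029950)
  term(m=+3) = (-0.010088, 0.000139)   from Y*(Ω₁)=(0.015152, -0.025278), Y(Ω₂)=(-0.180041, -0.291173)
  term(m=+4) = (-0.000832, -0.001381)   from Y*(Ω₁)=(0.000736, -0.003697), Y(Ω₂)=(0.316241, -0.287821)
  term(m=+5) = (0.000040, -0.000073)   from Y*(Ω₁)=(-0.000048, -0.000325), Y(Ω₂)=(0.203366, 0.153900)
  term(m=+6) = (0.000001, -0.000000)   from Y*(Ω₁)=(-0.000008, -0.000015), Y(Ω₂)=(-0.036641, 0.073361)
Total Σ_m = (-0.213351, 0.000000). Multiply by 0.966644: (-0.206235, 0.000000). P_6(cos γ) = -0.206235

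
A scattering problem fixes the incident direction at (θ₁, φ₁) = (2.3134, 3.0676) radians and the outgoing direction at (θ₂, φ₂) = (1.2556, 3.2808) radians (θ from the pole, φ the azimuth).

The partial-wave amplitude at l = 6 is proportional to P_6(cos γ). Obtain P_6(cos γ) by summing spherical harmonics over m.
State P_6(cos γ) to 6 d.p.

Term-by-term m-sum for l=6 (normalisation 4π/13 = 0.966644):
  m=-6: Y*=0.06975 - 0.03317j  Y=0.23939 - 0.26453j  product 0.00792 - 0.02639j
  m=-5: Y*=0.22896 - 0.08879j  Y=-0.30924 + 0.25838j  product -0.04786 + 0.08662j
  m=-4: Y*=0.40511 - 0.12353j  Y=0.01414 - 0.00880j  product 0.00464 - 0.00531j
  m=-3: Y*=0.34873 - 0.07871j  Y=0.30818 - 0.13675j  product 0.09671 - 0.07194j
  m=-2: Y*=-0.05784 + 0.00862j  Y=-0.12032 + 0.03439j  product 0.00666 - 0.00303j
  m=-1: Y*=-0.37208 + 0.02758j  Y=-0.29120 + 0.04080j  product 0.10723 - 0.02321j
  m=+0: Y*=-0.04861 + 0.00000j  Y=0.15171 + 0.00000j  product -0.00737 + 0.00000j
  m=+1: Y*=0.37208 + 0.02758j  Y=0.29120 + 0.04080j  product 0.10723 + 0.02321j
  m=+2: Y*=-0.05784 - 0.00862j  Y=-0.12032 - 0.03439j  product 0.00666 + 0.00303j
  m=+3: Y*=-0.34873 - 0.07871j  Y=-0.30818 - 0.13675j  product 0.09671 + 0.07194j
  m=+4: Y*=0.40511 + 0.12353j  Y=0.01414 + 0.00880j  product 0.00464 + 0.00531j
  m=+5: Y*=-0.22896 - 0.08879j  Y=0.30924 + 0.25838j  product -0.04786 - 0.08662j
  m=+6: Y*=0.06975 + 0.03317j  Y=0.23939 + 0.26453j  product 0.00792 + 0.02639j
Total Σ_m = 0.34322 + 0.00000j. Multiply by 0.966644: 0.33177 + 0.00000j. P_6(cos γ) = 0.331773

0.331773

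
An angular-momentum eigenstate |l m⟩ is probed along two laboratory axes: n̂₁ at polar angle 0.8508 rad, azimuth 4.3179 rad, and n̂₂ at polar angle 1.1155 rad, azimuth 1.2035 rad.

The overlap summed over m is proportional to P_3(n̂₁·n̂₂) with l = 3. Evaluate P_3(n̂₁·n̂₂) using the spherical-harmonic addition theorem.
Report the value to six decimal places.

0.434843

Summing Y*_{l m}(θ₁,φ₁)·Y_{l m}(θ₂,φ₂) over m ∈ [−3, 3]; prefactor 4π/(2·3+1) = 1.795196:
  m=-3: (0.164159, 0.066966) × (-0.269639, 0.136597) = (-0.053411, 0.004367)  (running Σ = (-0.053411, 0.004367))
  m=-2: (-0.268362, 0.270290) × (-0.269013, -0.242979) = (0.137867, -0.007505)  (running Σ = (0.084456, -0.003139))
  m=-1: (-0.109623, -0.263320) × (-0.003460, 0.008992) = (0.002747, -0.000075)  (running Σ = (0.087203, -0.003213))
  m=0: (-0.203269, -0.000000) × (-0.333640, 0.000000) = (0.067819, 0.000000)  (running Σ = (0.155022, -0.003213))
  m=1: (0.109623, -0.263320) × (0.003460, 0.008992) = (0.002747, 0.000075)  (running Σ = (0.157769, -0.003139))
  m=2: (-0.268362, -0.270290) × (-0.269013, 0.242979) = (0.137867, 0.007505)  (running Σ = (0.295637, 0.004367))
  m=3: (-0.164159, 0.066966) × (0.269639, 0.136597) = (-0.053411, -0.004367)  (running Σ = (0.242226, 0.000000))
Accumulated sum (0.242226, 0.000000); after 4π/(2l+1) scaling, (0.434843, 0.000000) ⇒ P_3 = 0.434843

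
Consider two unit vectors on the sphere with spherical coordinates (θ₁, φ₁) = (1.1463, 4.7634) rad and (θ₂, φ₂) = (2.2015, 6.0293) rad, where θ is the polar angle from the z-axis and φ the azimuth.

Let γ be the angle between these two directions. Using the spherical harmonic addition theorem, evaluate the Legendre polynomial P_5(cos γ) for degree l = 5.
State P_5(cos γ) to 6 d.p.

Summing Y*_{l m}(θ₁,φ₁)·Y_{l m}(θ₂,φ₂) over m ∈ [−5, 5]; prefactor 4π/(2·5+1) = 1.142397:
  m=-5: Y*=(0.073576, -0.282188)  Y=(0.047333, 0.152275)  product (0.046453, -0.002153)
  m=-4: Y*=(0.408162, 0.084458)  Y=(-0.194105, -0.312892)  product (-0.052800, -0.144104)
  m=-3: Y*=(-0.021016, 0.136253)  Y=(0.280880, 0.267849)  product (-0.042398, 0.032642)
  m=-2: Y*=(0.283171, 0.028990)  Y=(-0.024656, -0.013719)  product (-0.006584, -0.004600)
  m=-1: Y*=(-0.011467, 0.224600)  Y=(-0.332734, -0.086340)  product (0.023207, -0.073742)
  m=+0: Y*=(0.237883, -0.000000)  Y=(0.118914, 0.000000)  product (0.028288, 0.000000)
  m=+1: Y*=(0.011467, 0.224600)  Y=(0.332734, -0.086340)  product (0.023207, 0.073742)
  m=+2: Y*=(0.283171, -0.028990)  Y=(-0.024656, 0.013719)  product (-0.006584, 0.004600)
  m=+3: Y*=(0.021016, 0.136253)  Y=(-0.280880, 0.267849)  product (-0.042398, -0.032642)
  m=+4: Y*=(0.408162, -0.084458)  Y=(-0.194105, 0.312892)  product (-0.052800, 0.144104)
  m=+5: Y*=(-0.073576, -0.282188)  Y=(-0.047333, 0.152275)  product (0.046453, 0.002153)
Σ over m = (-0.035957, 0.000000); ×(4π/11) → (-0.041077, 0.000000). Real part: -0.041077

-0.041077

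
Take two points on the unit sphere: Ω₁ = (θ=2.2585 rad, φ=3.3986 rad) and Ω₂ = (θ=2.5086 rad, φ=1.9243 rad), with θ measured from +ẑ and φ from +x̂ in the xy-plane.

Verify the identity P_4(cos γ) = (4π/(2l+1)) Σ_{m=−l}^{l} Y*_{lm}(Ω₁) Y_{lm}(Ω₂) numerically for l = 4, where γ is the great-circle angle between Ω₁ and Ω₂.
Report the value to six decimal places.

Addition theorem: P_4(cos γ) = (4π/9) Σ_m Y*_{lm}(Ω₁) Y_{lm}(Ω₂), m = −4…4:
  [-4]  conj(Y_{4,-4})(Ω₁) = 0.08149 + 0.13509j ; Y_{4,-4}(Ω₂) = 0.00846 - 0.05353j ; Δ = 0.00792 - 0.00322j
  [-3]  conj(Y_{4,-3})(Ω₁) = 0.26290 + 0.25544j ; Y_{4,-3}(Ω₂) = -0.18230 - 0.10204j ; Δ = -0.02186 - 0.07339j
  [-2]  conj(Y_{4,-2})(Ω₁) = 0.31663 + 0.17878j ; Y_{4,-2}(Ω₂) = -0.31600 + 0.26997j ; Δ = -0.14832 + 0.02899j
  [-1]  conj(Y_{4,-1})(Ω₁) = -0.04029 - 0.01059j ; Y_{4,-1}(Ω₂) = 0.12111 + 0.32820j ; Δ = -0.00140 - 0.01450j
  [+0]  conj(Y_{4,0})(Ω₁) = -0.36026 + 0.00000j ; Y_{4,0}(Ω₂) = -0.18107 + 0.00000j ; Δ = 0.06523 + 0.00000j
  [+1]  conj(Y_{4,1})(Ω₁) = 0.04029 - 0.01059j ; Y_{4,1}(Ω₂) = -0.12111 + 0.32820j ; Δ = -0.00140 + 0.01450j
  [+2]  conj(Y_{4,2})(Ω₁) = 0.31663 - 0.17878j ; Y_{4,2}(Ω₂) = -0.31600 - 0.26997j ; Δ = -0.14832 - 0.02899j
  [+3]  conj(Y_{4,3})(Ω₁) = -0.26290 + 0.25544j ; Y_{4,3}(Ω₂) = 0.18230 - 0.10204j ; Δ = -0.02186 + 0.07339j
  [+4]  conj(Y_{4,4})(Ω₁) = 0.08149 - 0.13509j ; Y_{4,4}(Ω₂) = 0.00846 + 0.05353j ; Δ = 0.00792 + 0.00322j
Σ over m = -0.26210 + 0.00000j; ×(4π/9) → -0.36596 + 0.00000j. Real part: -0.365960

-0.365960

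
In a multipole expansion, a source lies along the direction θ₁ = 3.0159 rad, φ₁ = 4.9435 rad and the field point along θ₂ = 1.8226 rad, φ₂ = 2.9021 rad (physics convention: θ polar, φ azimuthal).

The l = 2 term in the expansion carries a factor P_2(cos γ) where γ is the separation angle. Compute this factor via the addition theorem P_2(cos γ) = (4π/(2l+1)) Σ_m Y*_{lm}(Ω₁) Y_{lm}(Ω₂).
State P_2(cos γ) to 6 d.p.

-0.444626

Term-by-term m-sum for l=2 (normalisation 4π/5 = 2.513274):
  m=-2: -0.005434-0.002707i × +0.321524+0.166974i = -0.001295-0.001778i  (running Σ = -0.001295-0.001778i)
  m=-1: -0.022009+0.093530i × +0.181091+0.044219i = -0.008121+0.015964i  (running Σ = -0.009416+0.014186i)
  m=0: +0.615913-0.000000i × -0.256657+0.000000i = -0.158078+0.000000i  (running Σ = -0.167495+0.014186i)
  m=1: +0.022009+0.093530i × -0.181091+0.044219i = -0.008121-0.015964i  (running Σ = -0.175616-0.001778i)
  m=2: -0.005434+0.002707i × +0.321524-0.166974i = -0.001295+0.001778i  (running Σ = -0.176911+0.000000i)
Total Σ_m = -0.176911+0.000000i. Multiply by 2.513274: -0.444626+0.000000i. P_2(cos γ) = -0.444626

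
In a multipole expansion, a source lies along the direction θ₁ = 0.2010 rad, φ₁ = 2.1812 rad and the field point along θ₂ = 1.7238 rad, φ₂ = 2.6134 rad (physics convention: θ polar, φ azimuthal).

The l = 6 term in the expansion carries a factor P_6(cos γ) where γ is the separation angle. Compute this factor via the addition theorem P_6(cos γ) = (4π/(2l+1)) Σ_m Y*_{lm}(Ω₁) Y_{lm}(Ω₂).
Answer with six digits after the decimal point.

Expand P_6 via completeness: Σ_{m} conj(Y_{6,m}) at Ω₁ times Y_{6,m} at Ω₂ —
  m=-6: (0.000027, 0.000015) × (-0.450026, -0.012407) = (-0.000012, -0.000007)  (running Σ = (-0.000012, -0.000007))
  m=-5: (-0.000047, -0.000518) × (-0.210980, 0.115431) = (0.000070, 0.000104)  (running Σ = (0.000058, 0.000097))
  m=-4: (-0.004146, 0.003492) × (0.130723, -0.217107) = (0.000216, 0.001356)  (running Σ = (0.000274, 0.001453))
  m=-3: (0.037113, 0.009889) × (0.003625, -0.263001) = (0.002735, -0.009725)  (running Σ = (0.003009, -0.008272))
  m=-2: (-0.062939, -0.172429) × (0.093869, 0.166092) = (0.022731, -0.026640)  (running Σ = (0.025740, -0.034911))
  m=-1: (-0.305706, 0.437022) × (0.231594, 0.135133) = (-0.129856, 0.059901)  (running Σ = (-0.104115, 0.024990))
  m=0: (0.628667, -0.000000) × (-0.173424, 0.000000) = (-0.109026, 0.000000)  (running Σ = (-0.213142, 0.024990))
  m=1: (0.305706, 0.437022) × (-0.231594, 0.135133) = (-0.129856, -0.059901)  (running Σ = (-0.342997, -0.034911))
  m=2: (-0.062939, 0.172429) × (0.093869, -0.166092) = (0.022731, 0.026640)  (running Σ = (-0.320266, -0.008272))
  m=3: (-0.037113, 0.009889) × (-0.003625, -0.263001) = (0.002735, 0.009725)  (running Σ = (-0.317531, 0.001453))
  m=4: (-0.004146, -0.003492) × (0.130723, 0.217107) = (0.000216, -0.001356)  (running Σ = (-0.317315, 0.000097))
  m=5: (0.000047, -0.000518) × (0.210980, 0.115431) = (0.000070, -0.000104)  (running Σ = (-0.317245, -0.000007))
  m=6: (0.000027, -0.000015) × (-0.450026, 0.012407) = (-0.000012, 0.000007)  (running Σ = (-0.317257, 0.000000))
Accumulated sum (-0.317257, 0.000000); after 4π/(2l+1) scaling, (-0.306675, 0.000000) ⇒ P_6 = -0.306675

-0.306675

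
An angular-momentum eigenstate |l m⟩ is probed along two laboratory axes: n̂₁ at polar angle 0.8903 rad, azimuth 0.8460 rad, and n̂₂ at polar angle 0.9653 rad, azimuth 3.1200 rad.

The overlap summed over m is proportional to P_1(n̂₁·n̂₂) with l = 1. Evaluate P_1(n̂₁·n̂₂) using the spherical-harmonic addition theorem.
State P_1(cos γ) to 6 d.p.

Expand P_1 via completeness: Σ_{m} conj(Y_{1,m}) at Ω₁ times Y_{1,m} at Ω₂ —
  m=-1: Y*=(0.178037, 0.201038)  Y=(-0.284006, -0.006133)  product (-0.049330, -0.058188)
  m=+0: Y*=(0.307418, -0.000000)  Y=(0.278098, 0.000000)  product (0.085492, 0.000000)
  m=+1: Y*=(-0.178037, 0.201038)  Y=(0.284006, -0.006133)  product (-0.049330, 0.058188)
Total Σ_m = (-0.013168, 0.000000). Multiply by 4.188790: (-0.055160, 0.000000). P_1(cos γ) = -0.055160

-0.055160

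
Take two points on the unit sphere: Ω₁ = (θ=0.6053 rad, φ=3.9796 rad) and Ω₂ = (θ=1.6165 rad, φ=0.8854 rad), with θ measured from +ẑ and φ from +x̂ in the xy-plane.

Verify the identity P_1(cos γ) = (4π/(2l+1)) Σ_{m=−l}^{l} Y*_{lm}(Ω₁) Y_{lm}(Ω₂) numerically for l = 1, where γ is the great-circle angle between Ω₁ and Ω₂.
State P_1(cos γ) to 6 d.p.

Term-by-term m-sum for l=1 (normalisation 4π/3 = 4.188790):
  term(m=-1) = (-0.067773, 0.003214)   from Y*(Ω₁)=(-0.131507, -0.146127), Y(Ω₂)=(0.218462, -0.267191)
  term(m=+0) = (-0.008969, 0.000000)   from Y*(Ω₁)=(0.401793, -0.000000), Y(Ω₂)=(-0.022323, 0.000000)
  term(m=+1) = (-0.067773, -0.003214)   from Y*(Ω₁)=(0.131507, -0.146127), Y(Ω₂)=(-0.218462, -0.267191)
Accumulated sum (-0.144516, 0.000000); after 4π/(2l+1) scaling, (-0.605347, 0.000000) ⇒ P_1 = -0.605347

-0.605347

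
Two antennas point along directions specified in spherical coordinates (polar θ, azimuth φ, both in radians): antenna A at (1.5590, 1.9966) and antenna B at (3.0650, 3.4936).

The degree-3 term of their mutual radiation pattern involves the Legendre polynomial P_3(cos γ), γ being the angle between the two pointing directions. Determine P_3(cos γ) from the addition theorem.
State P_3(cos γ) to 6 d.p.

0.009180

Term-by-term m-sum for l=3 (normalisation 4π/7 = 1.795196):
  m=-3: Y*=+0.399313-0.120634i  Y=-0.000092+0.000163i  product -0.000017+0.000076i
  m=-2: Y*=-0.007941-0.009068i  Y=-0.004548+0.003862i  product +0.000071+0.000011i
  m=-1: Y*=+0.133388-0.294097i  Y=-0.092171+0.033855i  product -0.002338+0.031623i
  m=+0: Y*=-0.013203-0.000000i  Y=-0.733272+0.000000i  product +0.009681+0.000000i
  m=+1: Y*=-0.133388-0.294097i  Y=+0.092171+0.033855i  product -0.002338-0.031623i
  m=+2: Y*=-0.007941+0.009068i  Y=-0.004548-0.003862i  product +0.000071-0.000011i
  m=+3: Y*=-0.399313-0.120634i  Y=+0.000092+0.000163i  product -0.000017-0.000076i
Accumulated sum +0.005114-0.000000i; after 4π/(2l+1) scaling, +0.009180-0.000000i ⇒ P_3 = 0.009180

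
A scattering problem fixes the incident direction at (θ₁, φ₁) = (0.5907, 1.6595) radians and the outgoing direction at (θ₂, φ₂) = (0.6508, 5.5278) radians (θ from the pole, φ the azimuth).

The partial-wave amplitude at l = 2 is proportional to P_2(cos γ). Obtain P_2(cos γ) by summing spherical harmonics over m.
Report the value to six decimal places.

Addition theorem: P_2(cos γ) = (4π/5) Σ_m Y*_{lm}(Ω₁) Y_{lm}(Ω₂), m = −2…2:
  term(m=-2) = +0.001989-0.016870i   from Y*(Ω₁)=-0.117936-0.021145i, Y(Ω₂)=+0.008505+0.141516i
  term(m=-1) = -0.099449+0.088411i   from Y*(Ω₁)=-0.031657+0.355952i, Y(Ω₂)=+0.271083+0.255280i
  term(m=+0) = +0.095628+0.000000i   from Y*(Ω₁)=+0.337294-0.000000i, Y(Ω₂)=+0.283517+0.000000i
  term(m=+1) = -0.099449-0.088411i   from Y*(Ω₁)=+0.031657+0.355952i, Y(Ω₂)=-0.271083+0.255280i
  term(m=+2) = +0.001989+0.016870i   from Y*(Ω₁)=-0.117936+0.021145i, Y(Ω₂)=+0.008505-0.141516i
Total Σ_m = -0.099292-0.000000i. Multiply by 2.513274: -0.249547-0.000000i. P_2(cos γ) = -0.249547

-0.249547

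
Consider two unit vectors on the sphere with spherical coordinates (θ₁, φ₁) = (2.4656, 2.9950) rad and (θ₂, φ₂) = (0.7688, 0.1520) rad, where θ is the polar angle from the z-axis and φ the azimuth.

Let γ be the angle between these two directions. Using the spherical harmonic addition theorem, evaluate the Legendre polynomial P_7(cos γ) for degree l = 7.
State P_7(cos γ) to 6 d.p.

-0.438737

Term-by-term m-sum for l=7 (normalisation 4π/15 = 0.837758):
  [-7]  conj(Y_{7,-7})(Ω₁) = -0.00972 + 0.01605j ; Y_{7,-7}(Ω₂) = 0.01906 - 0.03434j ; Δ = 0.00037 + 0.00064j
  [-6]  conj(Y_{7,-6})(Ω₁) = -0.05582 + 0.06746j ; Y_{7,-6}(Ω₂) = 0.09299 - 0.12012j ; Δ = 0.00291 + 0.01298j
  [-5]  conj(Y_{7,-5})(Ω₁) = -0.18070 + 0.16268j ; Y_{7,-5}(Ω₂) = 0.24699 - 0.23475j ; Δ = -0.00644 + 0.08260j
  [-4]  conj(Y_{7,-4})(Ω₁) = -0.35886 + 0.23840j ; Y_{7,-4}(Ω₂) = 0.37591 - 0.26161j ; Δ = -0.07253 + 0.18350j
  [-3]  conj(Y_{7,-3})(Ω₁) = -0.38719 + 0.18218j ; Y_{7,-3}(Ω₂) = 0.23593 - 0.11572j ; Δ = -0.07027 + 0.08779j
  [-2]  conj(Y_{7,-2})(Ω₁) = -0.04648 + 0.01403j ; Y_{7,-2}(Ω₂) = -0.18999 + 0.05961j ; Δ = 0.00799 - 0.00544j
  [-1]  conj(Y_{7,-1})(Ω₁) = 0.37474 - 0.05533j ; Y_{7,-1}(Ω₂) = -0.36071 + 0.05525j ; Δ = -0.13212 + 0.04066j
  [+0]  conj(Y_{7,0})(Ω₁) = 0.17390 + 0.00000j ; Y_{7,0}(Ω₂) = 0.09472 + 0.00000j ; Δ = 0.01647 + 0.00000j
  [+1]  conj(Y_{7,1})(Ω₁) = -0.37474 - 0.05533j ; Y_{7,1}(Ω₂) = 0.36071 + 0.05525j ; Δ = -0.13212 - 0.04066j
  [+2]  conj(Y_{7,2})(Ω₁) = -0.04648 - 0.01403j ; Y_{7,2}(Ω₂) = -0.18999 - 0.05961j ; Δ = 0.00799 + 0.00544j
  [+3]  conj(Y_{7,3})(Ω₁) = 0.38719 + 0.18218j ; Y_{7,3}(Ω₂) = -0.23593 - 0.11572j ; Δ = -0.07027 - 0.08779j
  [+4]  conj(Y_{7,4})(Ω₁) = -0.35886 - 0.23840j ; Y_{7,4}(Ω₂) = 0.37591 + 0.26161j ; Δ = -0.07253 - 0.18350j
  [+5]  conj(Y_{7,5})(Ω₁) = 0.18070 + 0.16268j ; Y_{7,5}(Ω₂) = -0.24699 - 0.23475j ; Δ = -0.00644 - 0.08260j
  [+6]  conj(Y_{7,6})(Ω₁) = -0.05582 - 0.06746j ; Y_{7,6}(Ω₂) = 0.09299 + 0.12012j ; Δ = 0.00291 - 0.01298j
  [+7]  conj(Y_{7,7})(Ω₁) = 0.00972 + 0.01605j ; Y_{7,7}(Ω₂) = -0.01906 - 0.03434j ; Δ = 0.00037 - 0.00064j
Accumulated sum -0.52370 - 0.00000j; after 4π/(2l+1) scaling, -0.43874 - 0.00000j ⇒ P_7 = -0.438737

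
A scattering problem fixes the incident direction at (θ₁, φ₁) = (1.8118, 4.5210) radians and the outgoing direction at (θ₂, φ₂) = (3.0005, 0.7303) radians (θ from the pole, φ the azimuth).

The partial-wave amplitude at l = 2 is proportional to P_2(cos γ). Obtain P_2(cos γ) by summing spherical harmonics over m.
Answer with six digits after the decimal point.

-0.475609

Expand P_2 via completeness: Σ_{m} conj(Y_{2,m}) at Ω₁ times Y_{2,m} at Ω₂ —
  [-2]  conj(Y_{2,-2})(Ω₁) = (-0.337907, 0.136054) ; Y_{2,-2}(Ω₂) = (0.000840, -0.007592) ; Δ = (0.000749, 0.002680)
  [-1]  conj(Y_{2,-1})(Ω₁) = (0.034061, 0.175791) ; Y_{2,-1}(Ω₂) = (-0.080129, 0.071753) ; Δ = (-0.015343, -0.011642)
  [+0]  conj(Y_{2,0})(Ω₁) = (-0.261491, -0.000000) ; Y_{2,0}(Ω₂) = (0.612072, 0.000000) ; Δ = (-0.160051, -0.000000)
  [+1]  conj(Y_{2,1})(Ω₁) = (-0.034061, 0.175791) ; Y_{2,1}(Ω₂) = (0.080129, 0.071753) ; Δ = (-0.015343, 0.011642)
  [+2]  conj(Y_{2,2})(Ω₁) = (-0.337907, -0.136054) ; Y_{2,2}(Ω₂) = (0.000840, 0.007592) ; Δ = (0.000749, -0.002680)
Σ over m = (-0.189239, -0.000000); ×(4π/5) → (-0.475609, -0.000000). Real part: -0.475609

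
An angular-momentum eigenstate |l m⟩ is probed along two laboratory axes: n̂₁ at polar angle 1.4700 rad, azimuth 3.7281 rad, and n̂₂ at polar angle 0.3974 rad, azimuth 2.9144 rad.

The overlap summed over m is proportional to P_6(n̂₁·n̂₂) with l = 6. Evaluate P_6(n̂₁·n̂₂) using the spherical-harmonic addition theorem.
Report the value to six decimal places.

0.234380

Expand P_6 via completeness: Σ_{m} conj(Y_{6,m}) at Ω₁ times Y_{6,m} at Ω₂ —
  [-6]  conj(Y_{6,-6})(Ω₁) = -0.43557 - 0.17269j ; Y_{6,-6}(Ω₂) = 0.00033 + 0.00159j ; Δ = 0.00013 - 0.00075j
  [-5]  conj(Y_{6,-5})(Ω₁) = 0.16059 - 0.03407j ; Y_{6,-5}(Ω₂) = -0.00564 - 0.01215j ; Δ = -0.00132 - 0.00176j
  [-4]  conj(Y_{6,-4})(Ω₁) = 0.21742 - 0.22189j ; Y_{6,-4}(Ω₂) = 0.04110 + 0.05273j ; Δ = 0.02064 + 0.00235j
  [-3]  conj(Y_{6,-3})(Ω₁) = -0.03498 + 0.18316j ; Y_{6,-3}(Ω₂) = -0.17176 - 0.13935j ; Δ = 0.03153 - 0.02659j
  [-2]  conj(Y_{6,-2})(Ω₁) = 0.10255 + 0.24406j ; Y_{6,-2}(Ω₂) = 0.41865 + 0.20450j ; Δ = -0.00698 + 0.12315j
  [-1]  conj(Y_{6,-1})(Ω₁) = -0.16144 - 0.10728j ; Y_{6,-1}(Ω₂) = -0.47958 - 0.11087j ; Δ = 0.06553 + 0.06935j
  [+0]  conj(Y_{6,0})(Ω₁) = -0.25230 + 0.00000j ; Y_{6,0}(Ω₂) = -0.09279 + 0.00000j ; Δ = 0.02341 + 0.00000j
  [+1]  conj(Y_{6,1})(Ω₁) = 0.16144 - 0.10728j ; Y_{6,1}(Ω₂) = 0.47958 - 0.11087j ; Δ = 0.06553 - 0.06935j
  [+2]  conj(Y_{6,2})(Ω₁) = 0.10255 - 0.24406j ; Y_{6,2}(Ω₂) = 0.41865 - 0.20450j ; Δ = -0.00698 - 0.12315j
  [+3]  conj(Y_{6,3})(Ω₁) = 0.03498 + 0.18316j ; Y_{6,3}(Ω₂) = 0.17176 - 0.13935j ; Δ = 0.03153 + 0.02659j
  [+4]  conj(Y_{6,4})(Ω₁) = 0.21742 + 0.22189j ; Y_{6,4}(Ω₂) = 0.04110 - 0.05273j ; Δ = 0.02064 - 0.00235j
  [+5]  conj(Y_{6,5})(Ω₁) = -0.16059 - 0.03407j ; Y_{6,5}(Ω₂) = 0.00564 - 0.01215j ; Δ = -0.00132 + 0.00176j
  [+6]  conj(Y_{6,6})(Ω₁) = -0.43557 + 0.17269j ; Y_{6,6}(Ω₂) = 0.00033 - 0.00159j ; Δ = 0.00013 + 0.00075j
Accumulated sum 0.24247 + 0.00000j; after 4π/(2l+1) scaling, 0.23438 + 0.00000j ⇒ P_6 = 0.234380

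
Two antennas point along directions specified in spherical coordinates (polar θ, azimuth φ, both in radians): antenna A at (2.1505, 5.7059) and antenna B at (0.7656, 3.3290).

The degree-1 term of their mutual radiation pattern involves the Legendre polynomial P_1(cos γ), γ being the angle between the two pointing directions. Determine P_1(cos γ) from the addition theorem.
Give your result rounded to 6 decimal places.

Summing Y*_{l m}(θ₁,φ₁)·Y_{l m}(θ₂,φ₂) over m ∈ [−1, 1]; prefactor 4π/(2·1+1) = 4.188790:
  [-1]  conj(Y_{1,-1})(Ω₁) = +0.242208-0.157749i ; Y_{1,-1}(Ω₂) = -0.235225+0.044606i ; Δ = -0.049937+0.047910i
  [+0]  conj(Y_{1,0})(Ω₁) = -0.267645-0.000000i ; Y_{1,0}(Ω₂) = +0.352266+0.000000i ; Δ = -0.094282-0.000000i
  [+1]  conj(Y_{1,1})(Ω₁) = -0.242208-0.157749i ; Y_{1,1}(Ω₂) = +0.235225+0.044606i ; Δ = -0.049937-0.047910i
Total Σ_m = -0.194156+0.000000i. Multiply by 4.188790: -0.813277+0.000000i. P_1(cos γ) = -0.813277

-0.813277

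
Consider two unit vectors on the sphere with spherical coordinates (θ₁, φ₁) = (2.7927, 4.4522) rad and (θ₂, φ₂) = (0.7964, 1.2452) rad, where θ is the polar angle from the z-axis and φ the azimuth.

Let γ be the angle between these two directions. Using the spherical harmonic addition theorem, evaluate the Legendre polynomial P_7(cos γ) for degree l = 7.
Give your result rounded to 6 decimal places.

Summing Y*_{l m}(θ₁,φ₁)·Y_{l m}(θ₂,φ₂) over m ∈ [−7, 7]; prefactor 4π/(2·7+1) = 0.837758:
  m=-7: Y*=(0.000264, -0.000068)  Y=(-0.036221, -0.031031)  product (-0.000012, -0.000006)
  m=-6: Y*=(0.000027, -0.002806)  Y=(0.065205, -0.161943)  product (-0.000453, -0.000187)
  m=-5: Y*=(-0.017306, -0.004787)  Y=(0.366308, 0.020970)  product (-0.006239, -0.002116)
  m=-4: Y*=(-0.040385, 0.068919)  Y=(0.119298, 0.433734)  product (-0.034710, -0.009294)
  m=-3: Y*=(0.174929, 0.176627)  Y=(-0.164780, 0.111288)  product (-0.048481, -0.009637)
  m=-2: Y*=(0.438085, -0.251050)  Y=(0.204359, 0.155740)  product (0.128625, 0.016923)
  m=-1: Y*=(-0.132832, -0.498949)  Y=(-0.104966, 0.310909)  product (0.169070, 0.011074)
  m=+0: Y*=(0.116481, -0.000000)  Y=(0.166516, 0.000000)  product (0.019396, 0.000000)
  m=+1: Y*=(0.132832, -0.498949)  Y=(0.104966, 0.310909)  product (0.169070, -0.011074)
  m=+2: Y*=(0.438085, 0.251050)  Y=(0.204359, -0.155740)  product (0.128625, -0.016923)
  m=+3: Y*=(-0.174929, 0.176627)  Y=(0.164780, 0.111288)  product (-0.048481, 0.009637)
  m=+4: Y*=(-0.040385, -0.068919)  Y=(0.119298, -0.433734)  product (-0.034710, 0.009294)
  m=+5: Y*=(0.017306, -0.004787)  Y=(-0.366308, 0.020970)  product (-0.006239, 0.002116)
  m=+6: Y*=(0.000027, 0.002806)  Y=(0.065205, 0.161943)  product (-0.000453, 0.000187)
  m=+7: Y*=(-0.000264, -0.000068)  Y=(0.036221, -0.031031)  product (-0.000012, 0.000006)
Accumulated sum (0.434998, 0.000000); after 4π/(2l+1) scaling, (0.364423, 0.000000) ⇒ P_7 = 0.364423

0.364423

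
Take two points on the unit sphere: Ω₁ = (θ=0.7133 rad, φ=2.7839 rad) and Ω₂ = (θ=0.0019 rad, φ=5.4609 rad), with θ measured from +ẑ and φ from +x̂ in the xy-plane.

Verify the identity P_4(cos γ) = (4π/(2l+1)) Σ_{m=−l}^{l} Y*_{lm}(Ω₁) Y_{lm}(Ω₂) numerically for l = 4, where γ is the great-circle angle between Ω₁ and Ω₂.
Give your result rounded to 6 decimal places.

Addition theorem: P_4(cos γ) = (4π/9) Σ_m Y*_{lm}(Ω₁) Y_{lm}(Ω₂), m = −4…4:
  [-4]  conj(Y_{4,-4})(Ω₁) = (0.011322, -0.080328) ; Y_{4,-4}(Ω₂) = (-0.000000, -0.000000) ; Δ = (-0.000000, 0.000000)
  [-3]  conj(Y_{4,-3})(Ω₁) = (-0.126599, 0.232999) ; Y_{4,-3}(Ω₂) = (-0.000000, 0.000000) ; Δ = (-0.000000, -0.000000)
  [-2]  conj(Y_{4,-2})(Ω₁) = (0.324658, -0.282107) ; Y_{4,-2}(Ω₂) = (-0.000001, 0.000007) ; Δ = (0.000002, 0.000002)
  [-1]  conj(Y_{4,-1})(Ω₁) = (-0.219917, 0.082199) ; Y_{4,-1}(Ω₂) = (0.002447, 0.002634) ; Δ = (-0.000755, -0.000378)
  [+0]  conj(Y_{4,0})(Ω₁) = (-0.286687, -0.000000) ; Y_{4,0}(Ω₂) = (0.846269, 0.000000) ; Δ = (-0.242615, -0.000000)
  [+1]  conj(Y_{4,1})(Ω₁) = (0.219917, 0.082199) ; Y_{4,1}(Ω₂) = (-0.002447, 0.002634) ; Δ = (-0.000755, 0.000378)
  [+2]  conj(Y_{4,2})(Ω₁) = (0.324658, 0.282107) ; Y_{4,2}(Ω₂) = (-0.000001, -0.000007) ; Δ = (0.000002, -0.000002)
  [+3]  conj(Y_{4,3})(Ω₁) = (0.126599, 0.232999) ; Y_{4,3}(Ω₂) = (0.000000, 0.000000) ; Δ = (-0.000000, 0.000000)
  [+4]  conj(Y_{4,4})(Ω₁) = (0.011322, 0.080328) ; Y_{4,4}(Ω₂) = (-0.000000, 0.000000) ; Δ = (-0.000000, -0.000000)
Accumulated sum (-0.244120, 0.000000); after 4π/(2l+1) scaling, (-0.340856, 0.000000) ⇒ P_4 = -0.340856

-0.340856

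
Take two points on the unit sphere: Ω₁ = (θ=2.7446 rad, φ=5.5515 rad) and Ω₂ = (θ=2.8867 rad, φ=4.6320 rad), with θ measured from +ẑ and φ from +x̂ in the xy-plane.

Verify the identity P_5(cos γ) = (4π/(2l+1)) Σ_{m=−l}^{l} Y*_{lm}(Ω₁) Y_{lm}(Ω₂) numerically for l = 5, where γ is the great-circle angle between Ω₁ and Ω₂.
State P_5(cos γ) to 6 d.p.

0.388546

Expand P_5 via completeness: Σ_{m} conj(Y_{5,m}) at Ω₁ times Y_{5,m} at Ω₂ —
  m=-5: Y*=-0.003487+0.001982i  Y=-0.000185+0.000435i  product -0.000000-0.000002i
  m=-4: Y*=+0.029555+0.006450i  Y=-0.005446-0.001814i  product -0.000149-0.000089i
  m=-3: Y*=-0.077776-0.107969i  Y=+0.009838-0.039999i  product -0.005084+0.002049i
  m=-2: Y*=-0.038869+0.360431i  Y=+0.186210+0.030199i  product -0.018123+0.065942i
  m=-1: Y*=+0.394677-0.354403i  Y=-0.040886+0.507506i  product +0.163725+0.214791i
  m=+0: Y*=-0.111762-0.000000i  Y=-0.531275+0.000000i  product +0.059376+0.000000i
  m=+1: Y*=-0.394677-0.354403i  Y=+0.040886+0.507506i  product +0.163725-0.214791i
  m=+2: Y*=-0.038869-0.360431i  Y=+0.186210-0.030199i  product -0.018123-0.065942i
  m=+3: Y*=+0.077776-0.107969i  Y=-0.009838-0.039999i  product -0.005084-0.002049i
  m=+4: Y*=+0.029555-0.006450i  Y=-0.005446+0.001814i  product -0.000149+0.000089i
  m=+5: Y*=+0.003487+0.001982i  Y=+0.000185+0.000435i  product -0.000000+0.000002i
Total Σ_m = +0.340114-0.000000i. Multiply by 1.142397: +0.388546-0.000000i. P_5(cos γ) = 0.388546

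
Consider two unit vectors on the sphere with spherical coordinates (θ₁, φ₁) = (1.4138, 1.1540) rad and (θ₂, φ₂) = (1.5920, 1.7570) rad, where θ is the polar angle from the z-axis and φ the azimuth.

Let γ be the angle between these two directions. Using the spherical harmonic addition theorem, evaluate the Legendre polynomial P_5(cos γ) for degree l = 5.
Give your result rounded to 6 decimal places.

-0.385499

Expand P_5 via completeness: Σ_{m} conj(Y_{5,m}) at Ω₁ times Y_{5,m} at Ω₂ —
  [-5]  conj(Y_{5,-5})(Ω₁) = +0.380085-0.214196i ; Y_{5,-5}(Ω₂) = -0.371922-0.276784i ; Δ = -0.200648-0.025537i
  [-4]  conj(Y_{5,-4})(Ω₁) = -0.021019-0.217384i ; Y_{5,-4}(Ω₂) = -0.022858+0.021074i ; Δ = +0.005062+0.004526i
  [-3]  conj(Y_{5,-3})(Ω₁) = +0.246766+0.081887i ; Y_{5,-3}(Ω₂) = -0.182488-0.291974i ; Δ = -0.021123-0.086992i
  [-2]  conj(Y_{5,-2})(Ω₁) = +0.161027-0.177348i ; Y_{5,-2}(Ω₂) = -0.033409+0.013051i ; Δ = -0.003065+0.008027i
  [-1]  conj(Y_{5,-1})(Ω₁) = +0.085843+0.193893i ; Y_{5,-1}(Ω₂) = -0.058907-0.312696i ; Δ = +0.055573-0.038265i
  [+0]  conj(Y_{5,0})(Ω₁) = +0.243680-0.000000i ; Y_{5,0}(Ω₂) = -0.037116+0.000000i ; Δ = -0.009044+0.000000i
  [+1]  conj(Y_{5,1})(Ω₁) = -0.085843+0.193893i ; Y_{5,1}(Ω₂) = +0.058907-0.312696i ; Δ = +0.055573+0.038265i
  [+2]  conj(Y_{5,2})(Ω₁) = +0.161027+0.177348i ; Y_{5,2}(Ω₂) = -0.033409-0.013051i ; Δ = -0.003065-0.008027i
  [+3]  conj(Y_{5,3})(Ω₁) = -0.246766+0.081887i ; Y_{5,3}(Ω₂) = +0.182488-0.291974i ; Δ = -0.021123+0.086992i
  [+4]  conj(Y_{5,4})(Ω₁) = -0.021019+0.217384i ; Y_{5,4}(Ω₂) = -0.022858-0.021074i ; Δ = +0.005062-0.004526i
  [+5]  conj(Y_{5,5})(Ω₁) = -0.380085-0.214196i ; Y_{5,5}(Ω₂) = +0.371922-0.276784i ; Δ = -0.200648+0.025537i
Total Σ_m = -0.337448+0.000000i. Multiply by 1.142397: -0.385499+0.000000i. P_5(cos γ) = -0.385499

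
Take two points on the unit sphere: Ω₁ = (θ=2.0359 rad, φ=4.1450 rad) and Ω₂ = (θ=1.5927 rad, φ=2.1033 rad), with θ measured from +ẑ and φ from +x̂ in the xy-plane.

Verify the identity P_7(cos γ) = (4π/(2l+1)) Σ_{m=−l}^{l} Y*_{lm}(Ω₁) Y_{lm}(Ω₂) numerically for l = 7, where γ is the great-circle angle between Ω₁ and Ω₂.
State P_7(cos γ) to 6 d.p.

0.025555

Term-by-term m-sum for l=7 (normalisation 4π/15 = 0.837758):
  m=-7: Y*=-0.16814 - 0.15373j  Y=-0.27605 - 0.41593j  product -0.01753 + 0.11237j
  m=-6: Y*=-0.41309 + 0.11111j  Y=-0.04086 + 0.00219j  product 0.01664 - 0.00544j
  m=-5: Y*=-0.10139 + 0.32245j  Y=0.16788 - 0.32320j  product 0.08720 + 0.08690j
  m=-4: Y*=-0.05200 - 0.06189j  Y=-0.02550 - 0.04075j  product -0.00120 + 0.00370j
  m=-3: Y*=-0.35161 + 0.04646j  Y=0.32805 - 0.00877j  product -0.11494 + 0.01832j
  m=-2: Y*=-0.03176 + 0.06816j  Y=0.02480 - 0.04479j  product 0.00226 + 0.00311j
  m=-1: Y*=-0.17238 - 0.27048j  Y=0.16001 + 0.27153j  product 0.04586 - 0.09008j
  m=+0: Y*=-0.11686 + 0.00000j  Y=0.05212 + 0.00000j  product -0.00609 + 0.00000j
  m=+1: Y*=0.17238 - 0.27048j  Y=-0.16001 + 0.27153j  product 0.04586 + 0.09008j
  m=+2: Y*=-0.03176 - 0.06816j  Y=0.02480 + 0.04479j  product 0.00226 - 0.00311j
  m=+3: Y*=0.35161 + 0.04646j  Y=-0.32805 - 0.00877j  product -0.11494 - 0.01832j
  m=+4: Y*=-0.05200 + 0.06189j  Y=-0.02550 + 0.04075j  product -0.00120 - 0.00370j
  m=+5: Y*=0.10139 + 0.32245j  Y=-0.16788 - 0.32320j  product 0.08720 - 0.08690j
  m=+6: Y*=-0.41309 - 0.11111j  Y=-0.04086 - 0.00219j  product 0.01664 + 0.00544j
  m=+7: Y*=0.16814 - 0.15373j  Y=0.27605 - 0.41593j  product -0.01753 - 0.11237j
Σ over m = 0.03050 + 0.00000j; ×(4π/15) → 0.02555 + 0.00000j. Real part: 0.025555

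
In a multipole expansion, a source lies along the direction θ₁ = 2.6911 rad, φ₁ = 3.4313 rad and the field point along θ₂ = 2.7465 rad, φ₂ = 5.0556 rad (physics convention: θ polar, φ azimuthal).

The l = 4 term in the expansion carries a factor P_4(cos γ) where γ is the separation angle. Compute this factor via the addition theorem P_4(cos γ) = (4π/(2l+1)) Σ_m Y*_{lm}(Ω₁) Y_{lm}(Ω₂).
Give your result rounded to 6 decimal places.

Addition theorem: P_4(cos γ) = (4π/9) Σ_m Y*_{lm}(Ω₁) Y_{lm}(Ω₂), m = −4…4:
  term(m=-4) = +0.000151-0.000033i   from Y*(Ω₁)=+0.006369+0.014574i, Y(Ω₂)=+0.001910-0.009522i
  term(m=-3) = +0.000979+0.006048i   from Y*(Ω₁)=+0.060039+0.071039i, Y(Ω₂)=+0.056459+0.033932i
  term(m=-2) = -0.072472+0.007785i   from Y*(Ω₁)=+0.247984+0.162264i, Y(Ω₂)=-0.190249+0.155878i
  term(m=-1) = -0.013199-0.246466i   from Y*(Ω₁)=+0.475002+0.141595i, Y(Ω₂)=-0.167571-0.468921i
  term(m=+0) = +0.053269+0.000000i   from Y*(Ω₁)=+0.177158-0.000000i, Y(Ω₂)=+0.300685+0.000000i
  term(m=+1) = -0.013199+0.246466i   from Y*(Ω₁)=-0.475002+0.141595i, Y(Ω₂)=+0.167571-0.468921i
  term(m=+2) = -0.072472-0.007785i   from Y*(Ω₁)=+0.247984-0.162264i, Y(Ω₂)=-0.190249-0.155878i
  term(m=+3) = +0.000979-0.006048i   from Y*(Ω₁)=-0.060039+0.071039i, Y(Ω₂)=-0.056459+0.033932i
  term(m=+4) = +0.000151+0.000033i   from Y*(Ω₁)=+0.006369-0.014574i, Y(Ω₂)=+0.001910+0.009522i
Σ over m = -0.115814+0.000000i; ×(4π/9) → -0.161707+0.000000i. Real part: -0.161707

-0.161707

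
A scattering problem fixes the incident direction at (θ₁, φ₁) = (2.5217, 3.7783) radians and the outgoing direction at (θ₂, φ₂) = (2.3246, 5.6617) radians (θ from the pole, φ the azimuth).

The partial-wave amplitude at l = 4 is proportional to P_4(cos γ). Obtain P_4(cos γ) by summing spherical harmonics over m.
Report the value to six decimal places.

Expand P_4 via completeness: Σ_{m} conj(Y_{4,m}) at Ω₁ times Y_{4,m} at Ω₂ —
  [-4]  conj(Y_{4,-4})(Ω₁) = -0.04175 + 0.02824j ; Y_{4,-4}(Ω₂) = -0.09912 + 0.07624j ; Δ = 0.00199 - 0.00598j
  [-3]  conj(Y_{4,-3})(Ω₁) = -0.06649 + 0.18836j ; Y_{4,-3}(Ω₂) = 0.09610 - 0.31780j ; Δ = 0.05347 + 0.03923j
  [-2]  conj(Y_{4,-2})(Ω₁) = 0.12034 + 0.39265j ; Y_{4,-2}(Ω₂) = 0.13049 + 0.38368j ; Δ = -0.13495 + 0.09741j
  [-1]  conj(Y_{4,-1})(Ω₁) = 0.29454 + 0.21779j ; Y_{4,-1}(Ω₂) = -0.05355 - 0.03835j ; Δ = -0.00742 - 0.02296j
  [+0]  conj(Y_{4,0})(Ω₁) = -0.16008 + 0.00000j ; Y_{4,0}(Ω₂) = -0.35681 + 0.00000j ; Δ = 0.05712 + 0.00000j
  [+1]  conj(Y_{4,1})(Ω₁) = -0.29454 + 0.21779j ; Y_{4,1}(Ω₂) = 0.05355 - 0.03835j ; Δ = -0.00742 + 0.02296j
  [+2]  conj(Y_{4,2})(Ω₁) = 0.12034 - 0.39265j ; Y_{4,2}(Ω₂) = 0.13049 - 0.38368j ; Δ = -0.13495 - 0.09741j
  [+3]  conj(Y_{4,3})(Ω₁) = 0.06649 + 0.18836j ; Y_{4,3}(Ω₂) = -0.09610 - 0.31780j ; Δ = 0.05347 - 0.03923j
  [+4]  conj(Y_{4,4})(Ω₁) = -0.04175 - 0.02824j ; Y_{4,4}(Ω₂) = -0.09912 - 0.07624j ; Δ = 0.00199 + 0.00598j
Σ over m = -0.11670 + 0.00000j; ×(4π/9) → -0.16295 + 0.00000j. Real part: -0.162948

-0.162948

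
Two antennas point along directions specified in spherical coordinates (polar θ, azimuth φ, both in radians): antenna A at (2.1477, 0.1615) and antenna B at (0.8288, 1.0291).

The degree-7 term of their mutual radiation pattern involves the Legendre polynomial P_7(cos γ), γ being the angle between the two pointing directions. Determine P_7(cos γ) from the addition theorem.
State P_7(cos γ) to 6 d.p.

Summing Y*_{l m}(θ₁,φ₁)·Y_{l m}(θ₂,φ₂) over m ∈ [−7, 7]; prefactor 4π/(2·7+1) = 0.837758:
  [-7]  conj(Y_{7,-7})(Ω₁) = 0.06193 + 0.13145j ; Y_{7,-7}(Ω₂) = 0.03580 - 0.04706j ; Δ = 0.00840 + 0.00179j
  [-6]  conj(Y_{7,-6})(Ω₁) = -0.20029 - 0.29164j ; Y_{7,-6}(Ω₂) = 0.20162 + 0.02198j ; Δ = -0.03397 - 0.06320j
  [-5]  conj(Y_{7,-5})(Ω₁) = 0.30086 + 0.31447j ; Y_{7,-5}(Ω₂) = 0.16544 + 0.35778j ; Δ = -0.06274 + 0.15967j
  [-4]  conj(Y_{7,-4})(Ω₁) = -0.13682 - 0.10315j ; Y_{7,-4}(Ω₂) = -0.24133 + 0.35580j ; Δ = 0.06972 - 0.02379j
  [-3]  conj(Y_{7,-3})(Ω₁) = -0.22935 - 0.12072j ; Y_{7,-3}(Ω₂) = -0.11862 - 0.00645j ; Δ = 0.02643 + 0.01580j
  [-2]  conj(Y_{7,-2})(Ω₁) = 0.28814 + 0.09645j ; Y_{7,-2}(Ω₂) = 0.14560 + 0.27469j ; Δ = 0.01546 + 0.09319j
  [-1]  conj(Y_{7,-1})(Ω₁) = 0.13992 + 0.02280j ; Y_{7,-1}(Ω₂) = -0.13893 + 0.23087j ; Δ = -0.02470 + 0.02914j
  [+0]  conj(Y_{7,0})(Ω₁) = -0.32304 + 0.00000j ; Y_{7,0}(Ω₂) = 0.23927 + 0.00000j ; Δ = -0.07729 + 0.00000j
  [+1]  conj(Y_{7,1})(Ω₁) = -0.13992 + 0.02280j ; Y_{7,1}(Ω₂) = 0.13893 + 0.23087j ; Δ = -0.02470 - 0.02914j
  [+2]  conj(Y_{7,2})(Ω₁) = 0.28814 - 0.09645j ; Y_{7,2}(Ω₂) = 0.14560 - 0.27469j ; Δ = 0.01546 - 0.09319j
  [+3]  conj(Y_{7,3})(Ω₁) = 0.22935 - 0.12072j ; Y_{7,3}(Ω₂) = 0.11862 - 0.00645j ; Δ = 0.02643 - 0.01580j
  [+4]  conj(Y_{7,4})(Ω₁) = -0.13682 + 0.10315j ; Y_{7,4}(Ω₂) = -0.24133 - 0.35580j ; Δ = 0.06972 + 0.02379j
  [+5]  conj(Y_{7,5})(Ω₁) = -0.30086 + 0.31447j ; Y_{7,5}(Ω₂) = -0.16544 + 0.35778j ; Δ = -0.06274 - 0.15967j
  [+6]  conj(Y_{7,6})(Ω₁) = -0.20029 + 0.29164j ; Y_{7,6}(Ω₂) = 0.20162 - 0.02198j ; Δ = -0.03397 + 0.06320j
  [+7]  conj(Y_{7,7})(Ω₁) = -0.06193 + 0.13145j ; Y_{7,7}(Ω₂) = -0.03580 - 0.04706j ; Δ = 0.00840 - 0.00179j
Total Σ_m = -0.08009 + 0.00000j. Multiply by 0.837758: -0.06710 + 0.00000j. P_7(cos γ) = -0.067097

-0.067097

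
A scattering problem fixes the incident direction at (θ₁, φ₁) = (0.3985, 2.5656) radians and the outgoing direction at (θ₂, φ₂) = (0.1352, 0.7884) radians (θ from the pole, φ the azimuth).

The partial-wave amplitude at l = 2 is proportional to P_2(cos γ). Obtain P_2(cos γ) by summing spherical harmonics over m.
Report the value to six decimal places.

0.721799

Expand P_2 via completeness: Σ_{m} conj(Y_{2,m}) at Ω₁ times Y_{2,m} at Ω₂ —
  [-2]  conj(Y_{2,-2})(Ω₁) = (0.023653, -0.053135) ; Y_{2,-2}(Ω₂) = (-0.000042, -0.007018) ; Δ = (-0.000374, -0.000164)
  [-1]  conj(Y_{2,-1})(Ω₁) = (-0.231709, 0.150485) ; Y_{2,-1}(Ω₂) = (0.072740, -0.073178) ; Δ = (-0.005842, 0.027902)
  [+0]  conj(Y_{2,0})(Ω₁) = (0.488316, -0.000000) ; Y_{2,0}(Ω₂) = (0.613593, 0.000000) ; Δ = (0.299627, 0.000000)
  [+1]  conj(Y_{2,1})(Ω₁) = (0.231709, 0.150485) ; Y_{2,1}(Ω₂) = (-0.072740, -0.073178) ; Δ = (-0.005842, -0.027902)
  [+2]  conj(Y_{2,2})(Ω₁) = (0.023653, 0.053135) ; Y_{2,2}(Ω₂) = (-0.000042, 0.007018) ; Δ = (-0.000374, 0.000164)
Σ over m = (0.287195, -0.000000); ×(4π/5) → (0.721799, -0.000000). Real part: 0.721799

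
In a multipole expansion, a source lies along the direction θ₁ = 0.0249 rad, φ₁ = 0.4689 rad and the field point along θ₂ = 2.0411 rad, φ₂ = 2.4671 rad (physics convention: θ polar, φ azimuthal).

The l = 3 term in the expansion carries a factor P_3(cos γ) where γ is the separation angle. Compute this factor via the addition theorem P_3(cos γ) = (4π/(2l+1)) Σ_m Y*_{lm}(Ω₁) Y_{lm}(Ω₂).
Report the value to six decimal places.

Addition theorem: P_3(cos γ) = (4π/7) Σ_m Y*_{lm}(Ω₁) Y_{lm}(Ω₂), m = −3…3:
  m=-3: Y*=(0.000001, 0.000006)  Y=(0.129268, -0.265782)  product (0.000002, 0.000001)
  m=-2: Y*=(0.000375, 0.000511)  Y=(-0.080963, -0.359001)  product (0.000153, -0.000176)
  m=-1: Y*=(0.028689, 0.014533)  Y=(-0.006020, -0.004814)  product (-0.000103, -0.000226)
  m=+0: Y*=(0.744965, -0.000000)  Y=(0.333690, 0.000000)  product (0.248588, 0.000000)
  m=+1: Y*=(-0.028689, 0.014533)  Y=(0.006020, -0.004814)  product (-0.000103, 0.000226)
  m=+2: Y*=(0.000375, -0.000511)  Y=(-0.080963, 0.359001)  product (0.000153, 0.000176)
  m=+3: Y*=(-0.000001, 0.000006)  Y=(-0.129268, -0.265782)  product (0.000002, -0.000001)
Σ over m = (0.248692, 0.000000); ×(4π/7) → (0.446450, 0.000000). Real part: 0.446450

0.446450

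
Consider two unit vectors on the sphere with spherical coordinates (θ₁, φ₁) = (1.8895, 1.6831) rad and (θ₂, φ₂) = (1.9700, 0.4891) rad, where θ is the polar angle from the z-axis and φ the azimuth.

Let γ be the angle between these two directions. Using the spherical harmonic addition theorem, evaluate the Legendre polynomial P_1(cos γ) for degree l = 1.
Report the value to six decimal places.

0.443729

Addition theorem: P_1(cos γ) = (4π/3) Σ_m Y*_{lm}(Ω₁) Y_{lm}(Ω₂), m = −1…1:
  m=-1: Y*=-0.03677 + 0.32603j  Y=0.28101 - 0.14956j  product 0.03843 + 0.09712j
  m=+0: Y*=-0.15310 + 0.00000j  Y=-0.18991 + 0.00000j  product 0.02907 + 0.00000j
  m=+1: Y*=0.03677 + 0.32603j  Y=-0.28101 - 0.14956j  product 0.03843 - 0.09712j
Total Σ_m = 0.10593 + 0.00000j. Multiply by 4.188790: 0.44373 + 0.00000j. P_1(cos γ) = 0.443729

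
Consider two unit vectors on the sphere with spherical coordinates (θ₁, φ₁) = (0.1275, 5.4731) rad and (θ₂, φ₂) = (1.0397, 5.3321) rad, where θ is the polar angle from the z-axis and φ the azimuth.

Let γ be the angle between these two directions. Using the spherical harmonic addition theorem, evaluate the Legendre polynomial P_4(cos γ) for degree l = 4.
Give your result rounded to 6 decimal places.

-0.415169

Addition theorem: P_4(cos γ) = (4π/9) Σ_m Y*_{lm}(Ω₁) Y_{lm}(Ω₂), m = −4…4:
  m=-4: -0.000115+0.000011i × -0.192831-0.150508i = +0.000024+0.000015i  (running Σ = +0.000024+0.000015i)
  m=-3: -0.001933-0.001666i × -0.389624+0.115563i = +0.000946+0.000426i  (running Σ = +0.000970+0.000441i)
  m=-2: -0.001571-0.031801i × -0.064381+0.187120i = +0.006052+0.001753i  (running Σ = +0.007022+0.002194i)
  m=-1: +0.159891-0.167987i × -0.144517-0.202554i = -0.057133-0.008110i  (running Σ = -0.050112-0.005915i)
  m=0: +0.778837-0.000000i × -0.253094+0.000000i = -0.197119+0.000000i  (running Σ = -0.247231-0.005915i)
  m=1: -0.159891-0.167987i × +0.144517-0.202554i = -0.057133+0.008110i  (running Σ = -0.304364+0.002194i)
  m=2: -0.001571+0.031801i × -0.064381-0.187120i = +0.006052-0.001753i  (running Σ = -0.298312+0.000441i)
  m=3: +0.001933-0.001666i × +0.389624+0.115563i = +0.000946-0.000426i  (running Σ = -0.297366+0.000015i)
  m=4: -0.000115-0.000011i × -0.192831+0.150508i = +0.000024-0.000015i  (running Σ = -0.297343+0.000000i)
Accumulated sum -0.297343+0.000000i; after 4π/(2l+1) scaling, -0.415169+0.000000i ⇒ P_4 = -0.415169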